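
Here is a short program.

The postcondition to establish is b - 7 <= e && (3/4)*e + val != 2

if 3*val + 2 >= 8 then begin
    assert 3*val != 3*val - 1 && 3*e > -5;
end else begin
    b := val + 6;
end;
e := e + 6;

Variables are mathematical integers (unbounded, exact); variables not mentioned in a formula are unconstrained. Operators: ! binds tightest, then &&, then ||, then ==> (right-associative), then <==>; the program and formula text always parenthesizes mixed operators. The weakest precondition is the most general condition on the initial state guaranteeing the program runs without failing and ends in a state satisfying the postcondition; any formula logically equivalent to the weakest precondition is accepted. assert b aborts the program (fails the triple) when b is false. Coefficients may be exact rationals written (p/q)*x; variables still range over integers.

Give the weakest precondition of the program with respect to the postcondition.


Working backward. After the program, the postcondition b - 7 <= e && (3/4)*e + val != 2 must hold; in canonical form it is b <= e + 7 && (3/4)*e + val != 2.
Before e := e + 6: b <= e + 13 && (3/4)*e + val != -5/2
Then branch requires 3*e > -5 && b <= e + 13 && (3/4)*e + val != -5/2; else branch requires val <= e + 7 && (3/4)*e + val != -5/2.
Before the if: (3*val >= 6 ==> (3*e > -5 && b <= e + 13 && (3/4)*e + val != -5/2)) && ((!(3*val >= 6)) ==> (val <= e + 7 && (3/4)*e + val != -5/2))
Answer: WP = (3*val >= 6 ==> (3*e > -5 && b <= e + 13 && (3/4)*e + val != -5/2)) && ((!(3*val >= 6)) ==> (val <= e + 7 && (3/4)*e + val != -5/2))


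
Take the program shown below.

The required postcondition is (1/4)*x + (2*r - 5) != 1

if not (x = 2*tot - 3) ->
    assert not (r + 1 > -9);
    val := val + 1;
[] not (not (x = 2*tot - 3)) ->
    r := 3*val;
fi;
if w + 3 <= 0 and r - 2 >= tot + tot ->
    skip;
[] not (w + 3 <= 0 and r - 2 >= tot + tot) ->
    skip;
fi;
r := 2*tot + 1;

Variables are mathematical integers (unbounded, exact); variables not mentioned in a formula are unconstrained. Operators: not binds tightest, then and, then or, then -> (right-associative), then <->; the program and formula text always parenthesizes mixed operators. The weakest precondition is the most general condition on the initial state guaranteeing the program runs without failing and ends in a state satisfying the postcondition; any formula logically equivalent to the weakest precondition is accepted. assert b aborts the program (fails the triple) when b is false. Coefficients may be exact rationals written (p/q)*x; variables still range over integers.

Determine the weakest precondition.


Working backward. After the program, the postcondition (1/4)*x + (2*r - 5) != 1 must hold; in canonical form it is 2*r + (1/4)*x != 6.
Before r := 2*tot + 1: 4*tot + (1/4)*x != 4
Then branch requires 4*tot + (1/4)*x != 4; else branch requires 4*tot + (1/4)*x != 4.
Before the if: ((w <= -3 and r >= 2*tot + 2) -> 4*tot + (1/4)*x != 4) and ((not (w <= -3 and r >= 2*tot + 2)) -> 4*tot + (1/4)*x != 4)
Then branch requires (not (r > -10)) and ((w <= -3 and r >= 2*tot + 2) -> 4*tot + (1/4)*x != 4) and ((not (w <= -3 and r >= 2*tot + 2)) -> 4*tot + (1/4)*x != 4); else branch requires ((w <= -3 and 3*val >= 2*tot + 2) -> 4*tot + (1/4)*x != 4) and ((not (w <= -3 and 3*val >= 2*tot + 2)) -> 4*tot + (1/4)*x != 4).
Before the if: ((not (x = 2*tot - 3)) -> ((not (r > -10)) and ((w <= -3 and r >= 2*tot + 2) -> 4*tot + (1/4)*x != 4) and ((not (w <= -3 and r >= 2*tot + 2)) -> 4*tot + (1/4)*x != 4))) and (x = 2*tot - 3 -> (((w <= -3 and 3*val >= 2*tot + 2) -> 4*tot + (1/4)*x != 4) and ((not (w <= -3 and 3*val >= 2*tot + 2)) -> 4*tot + (1/4)*x != 4)))
Answer: WP = ((not (x = 2*tot - 3)) -> ((not (r > -10)) and ((w <= -3 and r >= 2*tot + 2) -> 4*tot + (1/4)*x != 4) and ((not (w <= -3 and r >= 2*tot + 2)) -> 4*tot + (1/4)*x != 4))) and (x = 2*tot - 3 -> (((w <= -3 and 3*val >= 2*tot + 2) -> 4*tot + (1/4)*x != 4) and ((not (w <= -3 and 3*val >= 2*tot + 2)) -> 4*tot + (1/4)*x != 4)))


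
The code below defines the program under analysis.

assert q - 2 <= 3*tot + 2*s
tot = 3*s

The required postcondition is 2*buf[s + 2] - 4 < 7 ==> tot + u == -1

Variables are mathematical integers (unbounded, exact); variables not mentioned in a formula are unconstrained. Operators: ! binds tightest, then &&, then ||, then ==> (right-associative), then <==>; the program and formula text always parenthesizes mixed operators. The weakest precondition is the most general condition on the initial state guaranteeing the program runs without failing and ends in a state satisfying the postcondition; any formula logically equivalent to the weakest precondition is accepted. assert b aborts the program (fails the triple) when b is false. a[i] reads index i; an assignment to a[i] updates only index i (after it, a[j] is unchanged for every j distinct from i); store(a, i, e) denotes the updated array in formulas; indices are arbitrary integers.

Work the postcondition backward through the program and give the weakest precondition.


Working backward. After the program, the postcondition 2*buf[s + 2] - 4 < 7 ==> tot + u == -1 must hold; in canonical form it is 2*buf[s + 2] < 11 ==> tot + u == -1.
Before tot := 3*s: 2*buf[s + 2] < 11 ==> 3*s + u == -1
Before assert q - 2 <= 3*tot + 2*s: q <= 2*s + 3*tot + 2 && (2*buf[s + 2] < 11 ==> 3*s + u == -1)
Answer: WP = q <= 2*s + 3*tot + 2 && (2*buf[s + 2] < 11 ==> 3*s + u == -1)


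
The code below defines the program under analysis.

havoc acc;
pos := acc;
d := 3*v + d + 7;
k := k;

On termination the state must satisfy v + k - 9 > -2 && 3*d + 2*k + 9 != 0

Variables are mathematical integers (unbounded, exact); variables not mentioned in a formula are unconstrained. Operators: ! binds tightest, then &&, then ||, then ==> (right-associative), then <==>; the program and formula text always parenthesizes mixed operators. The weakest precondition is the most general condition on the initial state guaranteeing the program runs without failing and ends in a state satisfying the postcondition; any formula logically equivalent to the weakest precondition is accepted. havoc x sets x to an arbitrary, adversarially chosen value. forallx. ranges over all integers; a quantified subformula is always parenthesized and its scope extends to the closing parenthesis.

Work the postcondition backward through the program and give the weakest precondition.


Working backward. After the program, the postcondition v + k - 9 > -2 && 3*d + 2*k + 9 != 0 must hold; in canonical form it is k + v > 7 && 3*d + 2*k != -9.
Before k := k: k + v > 7 && 3*d + 2*k != -9
Before d := 3*v + d + 7: k + v > 7 && 3*d + 2*k + 9*v != -30
Before pos := acc: k + v > 7 && 3*d + 2*k + 9*v != -30
Before havoc acc: k + v > 7 && 3*d + 2*k + 9*v != -30
Answer: WP = k + v > 7 && 3*d + 2*k + 9*v != -30


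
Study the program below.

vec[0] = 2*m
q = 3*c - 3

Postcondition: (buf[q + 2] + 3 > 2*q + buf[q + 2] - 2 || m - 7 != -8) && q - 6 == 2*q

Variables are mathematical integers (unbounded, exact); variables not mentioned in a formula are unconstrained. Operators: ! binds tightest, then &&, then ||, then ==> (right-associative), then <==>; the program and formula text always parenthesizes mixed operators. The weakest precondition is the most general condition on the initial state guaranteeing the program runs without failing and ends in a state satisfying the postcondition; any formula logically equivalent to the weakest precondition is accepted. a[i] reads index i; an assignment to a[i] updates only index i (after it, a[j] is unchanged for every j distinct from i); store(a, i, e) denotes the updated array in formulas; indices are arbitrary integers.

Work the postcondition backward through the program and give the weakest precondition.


Working backward. After the program, the postcondition (buf[q + 2] + 3 > 2*q + buf[q + 2] - 2 || m - 7 != -8) && q - 6 == 2*q must hold; in canonical form it is (2*q < 5 || m != -1) && q == -6.
Before q := 3*c - 3: (6*c < 11 || m != -1) && 3*c == -3
Before vec[0] := 2*m: (6*c < 11 || m != -1) && 3*c == -3
Answer: WP = (6*c < 11 || m != -1) && 3*c == -3


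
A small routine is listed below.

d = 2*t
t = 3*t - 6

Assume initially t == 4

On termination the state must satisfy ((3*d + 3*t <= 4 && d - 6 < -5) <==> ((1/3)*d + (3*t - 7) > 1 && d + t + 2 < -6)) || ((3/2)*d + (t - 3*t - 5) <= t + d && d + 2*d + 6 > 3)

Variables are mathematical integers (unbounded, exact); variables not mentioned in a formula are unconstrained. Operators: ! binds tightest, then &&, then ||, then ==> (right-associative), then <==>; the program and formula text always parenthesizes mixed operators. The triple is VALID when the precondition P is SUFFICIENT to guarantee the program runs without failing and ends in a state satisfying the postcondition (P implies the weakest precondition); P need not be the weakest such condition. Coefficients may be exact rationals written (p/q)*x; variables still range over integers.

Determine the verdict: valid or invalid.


Working backward. After the program, the postcondition ((3*d + 3*t <= 4 && d - 6 < -5) <==> ((1/3)*d + (3*t - 7) > 1 && d + t + 2 < -6)) || ((3/2)*d + (t - 3*t - 5) <= t + d && d + 2*d + 6 > 3) must hold; in canonical form it is ((3*d + 3*t <= 4 && d < 1) <==> ((1/3)*d + 3*t > 8 && d + t < -8)) || ((1/2)*d <= 3*t + 5 && 3*d > -3).
Before t := 3*t - 6: ((3*d + 9*t <= 22 && d < 1) <==> ((1/3)*d + 9*t > 26 && d + 3*t < -2)) || ((1/2)*d <= 9*t - 13 && 3*d > -3)
Before d := 2*t: ((15*t <= 22 && 2*t < 1) <==> ((29/3)*t > 26 && 5*t < -2)) || (8*t >= 13 && 6*t > -3)
The weakest precondition is ((15*t <= 22 && 2*t < 1) <==> ((29/3)*t > 26 && 5*t < -2)) || (8*t >= 13 && 6*t > -3).
Check whether t == 4 implies it.
Every state satisfying the precondition satisfies the weakest precondition: the implication holds.
Answer: valid


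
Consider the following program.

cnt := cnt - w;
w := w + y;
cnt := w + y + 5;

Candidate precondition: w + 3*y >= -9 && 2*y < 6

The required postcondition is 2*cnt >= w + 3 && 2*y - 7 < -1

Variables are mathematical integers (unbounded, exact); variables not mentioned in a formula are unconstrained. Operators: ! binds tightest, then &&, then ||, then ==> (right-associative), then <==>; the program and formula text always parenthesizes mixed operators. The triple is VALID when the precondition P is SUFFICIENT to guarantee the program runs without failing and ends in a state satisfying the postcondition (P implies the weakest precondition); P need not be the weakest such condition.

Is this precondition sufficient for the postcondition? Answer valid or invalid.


Working backward. After the program, the postcondition 2*cnt >= w + 3 && 2*y - 7 < -1 must hold; in canonical form it is 2*cnt >= w + 3 && 2*y < 6.
Before cnt := w + y + 5: w + 2*y >= -7 && 2*y < 6
Before w := w + y: w + 3*y >= -7 && 2*y < 6
Before cnt := cnt - w: w + 3*y >= -7 && 2*y < 6
The weakest precondition is w + 3*y >= -7 && 2*y < 6.
Check whether w + 3*y >= -9 && 2*y < 6 implies it.
Countermodel: at the initial state w = -15, y = 2, the precondition holds but the weakest precondition fails.
Answer: invalid


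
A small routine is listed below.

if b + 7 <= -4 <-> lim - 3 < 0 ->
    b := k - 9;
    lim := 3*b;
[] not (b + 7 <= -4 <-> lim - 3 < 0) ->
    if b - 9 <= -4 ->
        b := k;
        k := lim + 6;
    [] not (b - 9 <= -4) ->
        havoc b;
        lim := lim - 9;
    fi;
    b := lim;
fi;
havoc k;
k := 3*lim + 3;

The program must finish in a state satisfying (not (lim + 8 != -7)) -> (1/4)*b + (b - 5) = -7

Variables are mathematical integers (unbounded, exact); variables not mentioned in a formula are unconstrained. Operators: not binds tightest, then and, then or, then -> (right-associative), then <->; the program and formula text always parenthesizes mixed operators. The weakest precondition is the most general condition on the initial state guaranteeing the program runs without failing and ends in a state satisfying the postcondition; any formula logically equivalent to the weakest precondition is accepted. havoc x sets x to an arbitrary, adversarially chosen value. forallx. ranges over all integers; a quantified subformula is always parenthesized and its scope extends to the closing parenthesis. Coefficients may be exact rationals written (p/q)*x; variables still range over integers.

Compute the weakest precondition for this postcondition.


Working backward. After the program, the postcondition (not (lim + 8 != -7)) -> (1/4)*b + (b - 5) = -7 must hold; in canonical form it is (not (lim != -15)) -> (5/4)*b = -2.
Before k := 3*lim + 3: (not (lim != -15)) -> (5/4)*b = -2
Before havoc k: (not (lim != -15)) -> (5/4)*b = -2
Then branch requires (not (3*k != 12)) -> (5/4)*k = 37/4; else branch requires (b <= 5 -> ((not (lim != -15)) -> (5/4)*lim = -2)) and ((not (b <= 5)) -> ((not (lim != -6)) -> (5/4)*lim = 37/4)).
Before the if: ((b <= -11 <-> lim < 3) -> ((not (3*k != 12)) -> (5/4)*k = 37/4)) and ((not (b <= -11 <-> lim < 3)) -> ((b <= 5 -> ((not (lim != -15)) -> (5/4)*lim = -2)) and ((not (b <= 5)) -> ((not (lim != -6)) -> (5/4)*lim = 37/4))))
Answer: WP = ((b <= -11 <-> lim < 3) -> ((not (3*k != 12)) -> (5/4)*k = 37/4)) and ((not (b <= -11 <-> lim < 3)) -> ((b <= 5 -> ((not (lim != -15)) -> (5/4)*lim = -2)) and ((not (b <= 5)) -> ((not (lim != -6)) -> (5/4)*lim = 37/4))))


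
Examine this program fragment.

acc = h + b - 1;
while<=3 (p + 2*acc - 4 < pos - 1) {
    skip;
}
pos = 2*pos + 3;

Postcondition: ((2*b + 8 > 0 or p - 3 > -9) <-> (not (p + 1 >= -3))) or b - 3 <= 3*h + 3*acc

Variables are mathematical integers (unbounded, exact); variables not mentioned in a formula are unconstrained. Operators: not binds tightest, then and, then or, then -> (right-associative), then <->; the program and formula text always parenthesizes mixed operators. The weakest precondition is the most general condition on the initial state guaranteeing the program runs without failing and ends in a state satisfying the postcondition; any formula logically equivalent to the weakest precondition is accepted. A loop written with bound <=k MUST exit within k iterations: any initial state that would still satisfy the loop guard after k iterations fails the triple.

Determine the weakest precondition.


Working backward. After the program, the postcondition ((2*b + 8 > 0 or p - 3 > -9) <-> (not (p + 1 >= -3))) or b - 3 <= 3*h + 3*acc must hold; in canonical form it is ((2*b > -8 or p > -6) <-> (not (p >= -4))) or b <= 3*acc + 3*h + 3.
Before pos := 2*pos + 3: ((2*b > -8 or p > -6) <-> (not (p >= -4))) or b <= 3*acc + 3*h + 3
Before the loop (bound <=3), unroll the exhaustion recursion (WP_0 = exit-now case; WP_j = one more guarded iteration, up to j = 3):
  WP_0: (not (2*acc + p < pos + 3)) and (((2*b > -8 or p > -6) <-> (not (p >= -4))) or b <= 3*acc + 3*h + 3)
  WP_1: (2*acc + p < pos + 3 -> ((not (2*acc + p < pos + 3)) and (((2*b > -8 or p > -6) <-> (not (p >= -4))) or b <= 3*acc + 3*h + 3))) and ((not (2*acc + p < pos + 3)) -> (((2*b > -8 or p > -6) <-> (not (p >= -4))) or b <= 3*acc + 3*h + 3))
  WP_2: (2*acc + p < pos + 3 -> ((2*acc + p < pos + 3 -> ((not (2*acc + p < pos + 3)) and (((2*b > -8 or p > -6) <-> (not (p >= -4))) or b <= 3*acc + 3*h + 3))) and ((not (2*acc + p < pos + 3)) -> (((2*b > -8 or p > -6) <-> (not (p >= -4))) or b <= 3*acc + 3*h + 3)))) and ((not (2*acc + p < pos + 3)) -> (((2*b > -8 or p > -6) <-> (not (p >= -4))) or b <= 3*acc + 3*h + 3))
  WP_3: (2*acc + p < pos + 3 -> ((2*acc + p < pos + 3 -> ((2*acc + p < pos + 3 -> ((not (2*acc + p < pos + 3)) and (((2*b > -8 or p > -6) <-> (not (p >= -4))) or b <= 3*acc + 3*h + 3))) and ((not (2*acc + p < pos + 3)) -> (((2*b > -8 or p > -6) <-> (not (p >= -4))) or b <= 3*acc + 3*h + 3)))) and ((not (2*acc + p < pos + 3)) -> (((2*b > -8 or p > -6) <-> (not (p >= -4))) or b <= 3*acc + 3*h + 3)))) and ((not (2*acc + p < pos + 3)) -> (((2*b > -8 or p > -6) <-> (not (p >= -4))) or b <= 3*acc + 3*h + 3))
So before the loop: (2*acc + p < pos + 3 -> ((2*acc + p < pos + 3 -> ((2*acc + p < pos + 3 -> ((not (2*acc + p < pos + 3)) and (((2*b > -8 or p > -6) <-> (not (p >= -4))) or b <= 3*acc + 3*h + 3))) and ((not (2*acc + p < pos + 3)) -> (((2*b > -8 or p > -6) <-> (not (p >= -4))) or b <= 3*acc + 3*h + 3)))) and ((not (2*acc + p < pos + 3)) -> (((2*b > -8 or p > -6) <-> (not (p >= -4))) or b <= 3*acc + 3*h + 3)))) and ((not (2*acc + p < pos + 3)) -> (((2*b > -8 or p > -6) <-> (not (p >= -4))) or b <= 3*acc + 3*h + 3))
Before acc := h + b - 1: (2*b + 2*h + p < pos + 5 -> ((2*b + 2*h + p < pos + 5 -> ((2*b + 2*h + p < pos + 5 -> ((not (2*b + 2*h + p < pos + 5)) and (((2*b > -8 or p > -6) <-> (not (p >= -4))) or 2*b + 6*h >= 0))) and ((not (2*b + 2*h + p < pos + 5)) -> (((2*b > -8 or p > -6) <-> (not (p >= -4))) or 2*b + 6*h >= 0)))) and ((not (2*b + 2*h + p < pos + 5)) -> (((2*b > -8 or p > -6) <-> (not (p >= -4))) or 2*b + 6*h >= 0)))) and ((not (2*b + 2*h + p < pos + 5)) -> (((2*b > -8 or p > -6) <-> (not (p >= -4))) or 2*b + 6*h >= 0))
Answer: WP = (2*b + 2*h + p < pos + 5 -> ((2*b + 2*h + p < pos + 5 -> ((2*b + 2*h + p < pos + 5 -> ((not (2*b + 2*h + p < pos + 5)) and (((2*b > -8 or p > -6) <-> (not (p >= -4))) or 2*b + 6*h >= 0))) and ((not (2*b + 2*h + p < pos + 5)) -> (((2*b > -8 or p > -6) <-> (not (p >= -4))) or 2*b + 6*h >= 0)))) and ((not (2*b + 2*h + p < pos + 5)) -> (((2*b > -8 or p > -6) <-> (not (p >= -4))) or 2*b + 6*h >= 0)))) and ((not (2*b + 2*h + p < pos + 5)) -> (((2*b > -8 or p > -6) <-> (not (p >= -4))) or 2*b + 6*h >= 0))


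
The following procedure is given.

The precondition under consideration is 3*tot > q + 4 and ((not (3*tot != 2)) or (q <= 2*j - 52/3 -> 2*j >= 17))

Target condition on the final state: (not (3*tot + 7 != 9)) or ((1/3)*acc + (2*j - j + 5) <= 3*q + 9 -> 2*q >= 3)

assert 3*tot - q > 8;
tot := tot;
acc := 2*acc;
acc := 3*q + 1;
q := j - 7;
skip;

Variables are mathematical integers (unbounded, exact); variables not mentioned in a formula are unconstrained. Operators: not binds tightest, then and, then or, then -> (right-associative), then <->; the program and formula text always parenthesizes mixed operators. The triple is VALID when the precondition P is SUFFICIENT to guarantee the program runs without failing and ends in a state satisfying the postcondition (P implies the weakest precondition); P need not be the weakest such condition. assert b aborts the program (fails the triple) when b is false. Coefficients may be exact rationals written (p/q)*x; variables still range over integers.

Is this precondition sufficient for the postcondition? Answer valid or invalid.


Working backward. After the program, the postcondition (not (3*tot + 7 != 9)) or ((1/3)*acc + (2*j - j + 5) <= 3*q + 9 -> 2*q >= 3) must hold; in canonical form it is (not (3*tot != 2)) or ((1/3)*acc + j <= 3*q + 4 -> 2*q >= 3).
Before skip: (not (3*tot != 2)) or ((1/3)*acc + j <= 3*q + 4 -> 2*q >= 3)
Before q := j - 7: (not (3*tot != 2)) or ((1/3)*acc <= 2*j - 17 -> 2*j >= 17)
Before acc := 3*q + 1: (not (3*tot != 2)) or (q <= 2*j - 52/3 -> 2*j >= 17)
Before acc := 2*acc: (not (3*tot != 2)) or (q <= 2*j - 52/3 -> 2*j >= 17)
Before tot := tot: (not (3*tot != 2)) or (q <= 2*j - 52/3 -> 2*j >= 17)
Before assert 3*tot - q > 8: 3*tot > q + 8 and ((not (3*tot != 2)) or (q <= 2*j - 52/3 -> 2*j >= 17))
The weakest precondition is 3*tot > q + 8 and ((not (3*tot != 2)) or (q <= 2*j - 52/3 -> 2*j >= 17)).
Check whether 3*tot > q + 4 and ((not (3*tot != 2)) or (q <= 2*j - 52/3 -> 2*j >= 17)) implies it.
Countermodel: at the initial state j = 0, q = -2, tot = 1, the precondition holds but the weakest precondition fails.
Answer: invalid


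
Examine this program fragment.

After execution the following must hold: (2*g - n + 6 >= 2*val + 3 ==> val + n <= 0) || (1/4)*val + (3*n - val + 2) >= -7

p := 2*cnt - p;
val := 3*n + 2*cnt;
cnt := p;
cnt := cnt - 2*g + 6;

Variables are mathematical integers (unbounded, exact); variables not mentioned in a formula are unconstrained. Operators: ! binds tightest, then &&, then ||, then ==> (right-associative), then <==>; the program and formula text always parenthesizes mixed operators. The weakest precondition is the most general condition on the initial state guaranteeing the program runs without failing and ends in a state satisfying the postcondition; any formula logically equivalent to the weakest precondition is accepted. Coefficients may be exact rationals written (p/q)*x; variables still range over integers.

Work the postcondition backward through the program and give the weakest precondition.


Working backward. After the program, the postcondition (2*g - n + 6 >= 2*val + 3 ==> val + n <= 0) || (1/4)*val + (3*n - val + 2) >= -7 must hold; in canonical form it is (2*g >= n + 2*val - 3 ==> n + val <= 0) || 3*n >= (3/4)*val - 9.
Before cnt := cnt - 2*g + 6: (2*g >= n + 2*val - 3 ==> n + val <= 0) || 3*n >= (3/4)*val - 9
Before cnt := p: (2*g >= n + 2*val - 3 ==> n + val <= 0) || 3*n >= (3/4)*val - 9
Before val := 3*n + 2*cnt: (2*g >= 4*cnt + 7*n - 3 ==> 2*cnt + 4*n <= 0) || (3/4)*n >= (3/2)*cnt - 9
Before p := 2*cnt - p: (2*g >= 4*cnt + 7*n - 3 ==> 2*cnt + 4*n <= 0) || (3/4)*n >= (3/2)*cnt - 9
Answer: WP = (2*g >= 4*cnt + 7*n - 3 ==> 2*cnt + 4*n <= 0) || (3/4)*n >= (3/2)*cnt - 9


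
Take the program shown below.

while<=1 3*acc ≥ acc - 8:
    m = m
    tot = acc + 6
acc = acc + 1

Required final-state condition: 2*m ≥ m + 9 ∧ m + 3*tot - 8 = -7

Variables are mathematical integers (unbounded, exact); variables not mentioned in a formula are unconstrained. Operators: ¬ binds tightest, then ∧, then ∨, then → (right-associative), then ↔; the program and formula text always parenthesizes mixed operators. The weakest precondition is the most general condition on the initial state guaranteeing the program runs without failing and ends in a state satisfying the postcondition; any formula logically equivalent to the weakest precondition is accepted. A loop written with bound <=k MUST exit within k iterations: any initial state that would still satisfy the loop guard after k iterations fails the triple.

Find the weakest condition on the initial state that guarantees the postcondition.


Working backward. After the program, the postcondition 2*m ≥ m + 9 ∧ m + 3*tot - 8 = -7 must hold; in canonical form it is m ≥ 9 ∧ m + 3*tot = 1.
Before acc := acc + 1: m ≥ 9 ∧ m + 3*tot = 1
Before the loop (bound <=1), unroll the exhaustion recursion (WP_0 = exit-now case; WP_j = one more guarded iteration, up to j = 1):
  WP_0: (¬(2*acc ≥ -8)) ∧ m ≥ 9 ∧ m + 3*tot = 1
  WP_1: (2*acc ≥ -8 → ((¬(2*acc ≥ -8)) ∧ m ≥ 9 ∧ 3*acc + m = -17)) ∧ ((¬(2*acc ≥ -8)) → (m ≥ 9 ∧ m + 3*tot = 1))
So before the loop: (2*acc ≥ -8 → ((¬(2*acc ≥ -8)) ∧ m ≥ 9 ∧ 3*acc + m = -17)) ∧ ((¬(2*acc ≥ -8)) → (m ≥ 9 ∧ m + 3*tot = 1))
Answer: WP = (2*acc ≥ -8 → ((¬(2*acc ≥ -8)) ∧ m ≥ 9 ∧ 3*acc + m = -17)) ∧ ((¬(2*acc ≥ -8)) → (m ≥ 9 ∧ m + 3*tot = 1))


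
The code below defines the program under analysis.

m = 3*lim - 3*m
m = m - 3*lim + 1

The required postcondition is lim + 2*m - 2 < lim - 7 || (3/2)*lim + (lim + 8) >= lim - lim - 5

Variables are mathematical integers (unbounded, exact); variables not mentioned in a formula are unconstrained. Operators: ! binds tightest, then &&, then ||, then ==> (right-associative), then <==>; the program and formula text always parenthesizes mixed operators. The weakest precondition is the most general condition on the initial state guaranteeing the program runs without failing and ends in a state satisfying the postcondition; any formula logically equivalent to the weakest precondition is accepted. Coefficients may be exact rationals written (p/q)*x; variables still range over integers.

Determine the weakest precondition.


Working backward. After the program, the postcondition lim + 2*m - 2 < lim - 7 || (3/2)*lim + (lim + 8) >= lim - lim - 5 must hold; in canonical form it is 2*m < -5 || (5/2)*lim >= -13.
Before m := m - 3*lim + 1: 2*m < 6*lim - 7 || (5/2)*lim >= -13
Before m := 3*lim - 3*m: 6*m > 7 || (5/2)*lim >= -13
Answer: WP = 6*m > 7 || (5/2)*lim >= -13


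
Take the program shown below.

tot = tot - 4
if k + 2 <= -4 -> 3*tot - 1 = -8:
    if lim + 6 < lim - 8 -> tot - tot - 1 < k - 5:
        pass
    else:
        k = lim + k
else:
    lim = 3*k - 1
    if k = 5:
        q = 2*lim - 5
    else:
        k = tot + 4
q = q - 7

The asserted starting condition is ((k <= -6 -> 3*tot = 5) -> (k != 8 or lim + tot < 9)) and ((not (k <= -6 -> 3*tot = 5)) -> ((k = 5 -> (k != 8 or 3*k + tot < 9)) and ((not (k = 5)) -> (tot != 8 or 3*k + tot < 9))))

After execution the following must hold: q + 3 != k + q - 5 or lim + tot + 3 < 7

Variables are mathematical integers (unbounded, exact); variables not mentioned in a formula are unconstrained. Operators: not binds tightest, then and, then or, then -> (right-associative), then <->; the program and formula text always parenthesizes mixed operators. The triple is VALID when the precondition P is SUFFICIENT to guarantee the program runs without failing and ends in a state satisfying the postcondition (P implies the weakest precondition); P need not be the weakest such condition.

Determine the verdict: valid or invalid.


Working backward. After the program, the postcondition q + 3 != k + q - 5 or lim + tot + 3 < 7 must hold; in canonical form it is k != 8 or lim + tot < 4.
Before q := q - 7: k != 8 or lim + tot < 4
Then branch requires k != 8 or lim + tot < 4; else branch requires (k = 5 -> (k != 8 or 3*k + tot < 5)) and ((not (k = 5)) -> (tot != 4 or 3*k + tot < 5)).
Before the if: ((k <= -6 -> 3*tot = -7) -> (k != 8 or lim + tot < 4)) and ((not (k <= -6 -> 3*tot = -7)) -> ((k = 5 -> (k != 8 or 3*k + tot < 5)) and ((not (k = 5)) -> (tot != 4 or 3*k + tot < 5))))
Before tot := tot - 4: ((k <= -6 -> 3*tot = 5) -> (k != 8 or lim + tot < 8)) and ((not (k <= -6 -> 3*tot = 5)) -> ((k = 5 -> (k != 8 or 3*k + tot < 9)) and ((not (k = 5)) -> (tot != 8 or 3*k + tot < 9))))
The weakest precondition is ((k <= -6 -> 3*tot = 5) -> (k != 8 or lim + tot < 8)) and ((not (k <= -6 -> 3*tot = 5)) -> ((k = 5 -> (k != 8 or 3*k + tot < 9)) and ((not (k = 5)) -> (tot != 8 or 3*k + tot < 9)))).
Check whether ((k <= -6 -> 3*tot = 5) -> (k != 8 or lim + tot < 9)) and ((not (k <= -6 -> 3*tot = 5)) -> ((k = 5 -> (k != 8 or 3*k + tot < 9)) and ((not (k = 5)) -> (tot != 8 or 3*k + tot < 9)))) implies it.
Countermodel: at the initial state k = 8, lim = 8, tot = 0, the precondition holds but the weakest precondition fails.
Answer: invalid


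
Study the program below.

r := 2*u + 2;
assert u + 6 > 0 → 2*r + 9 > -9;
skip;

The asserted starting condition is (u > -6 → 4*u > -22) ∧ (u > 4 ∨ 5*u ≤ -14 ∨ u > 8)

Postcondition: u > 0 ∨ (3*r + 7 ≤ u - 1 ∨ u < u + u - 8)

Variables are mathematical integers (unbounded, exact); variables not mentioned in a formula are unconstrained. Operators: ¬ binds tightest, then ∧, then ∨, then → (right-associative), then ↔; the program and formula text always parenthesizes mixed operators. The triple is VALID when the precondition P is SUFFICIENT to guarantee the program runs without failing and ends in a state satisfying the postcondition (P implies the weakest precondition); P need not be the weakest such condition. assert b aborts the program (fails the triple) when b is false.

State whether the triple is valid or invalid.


Working backward. After the program, the postcondition u > 0 ∨ (3*r + 7 ≤ u - 1 ∨ u < u + u - 8) must hold; in canonical form it is u > 0 ∨ 3*r ≤ u - 8 ∨ u > 8.
Before skip: u > 0 ∨ 3*r ≤ u - 8 ∨ u > 8
Before assert u + 6 > 0 → 2*r + 9 > -9: (u > -6 → 2*r > -18) ∧ (u > 0 ∨ 3*r ≤ u - 8 ∨ u > 8)
Before r := 2*u + 2: (u > -6 → 4*u > -22) ∧ (u > 0 ∨ 5*u ≤ -14 ∨ u > 8)
The weakest precondition is (u > -6 → 4*u > -22) ∧ (u > 0 ∨ 5*u ≤ -14 ∨ u > 8).
Check whether (u > -6 → 4*u > -22) ∧ (u > 4 ∨ 5*u ≤ -14 ∨ u > 8) implies it.
Every state satisfying the precondition satisfies the weakest precondition: the implication holds.
Answer: valid


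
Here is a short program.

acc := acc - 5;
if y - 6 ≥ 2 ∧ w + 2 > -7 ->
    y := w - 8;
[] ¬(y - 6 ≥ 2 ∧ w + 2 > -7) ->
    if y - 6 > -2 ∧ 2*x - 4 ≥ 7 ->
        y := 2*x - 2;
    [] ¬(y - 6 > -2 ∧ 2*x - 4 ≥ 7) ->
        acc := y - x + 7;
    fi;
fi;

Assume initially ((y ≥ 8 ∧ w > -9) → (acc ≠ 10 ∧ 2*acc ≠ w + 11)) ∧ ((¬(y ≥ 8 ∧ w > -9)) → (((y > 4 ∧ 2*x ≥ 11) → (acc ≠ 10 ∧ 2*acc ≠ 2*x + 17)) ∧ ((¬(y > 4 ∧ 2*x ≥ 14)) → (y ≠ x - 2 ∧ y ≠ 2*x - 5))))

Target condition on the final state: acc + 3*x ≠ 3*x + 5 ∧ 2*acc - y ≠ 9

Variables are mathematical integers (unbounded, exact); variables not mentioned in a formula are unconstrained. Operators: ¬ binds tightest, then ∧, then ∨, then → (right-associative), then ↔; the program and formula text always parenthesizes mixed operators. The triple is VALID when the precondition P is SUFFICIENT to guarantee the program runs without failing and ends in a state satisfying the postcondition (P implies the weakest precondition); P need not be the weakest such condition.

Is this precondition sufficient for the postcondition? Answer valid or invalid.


Working backward. After the program, the postcondition acc + 3*x ≠ 3*x + 5 ∧ 2*acc - y ≠ 9 must hold; in canonical form it is acc ≠ 5 ∧ 2*acc ≠ y + 9.
Then branch requires acc ≠ 5 ∧ 2*acc ≠ w + 1; else branch requires ((y > 4 ∧ 2*x ≥ 11) → (acc ≠ 5 ∧ 2*acc ≠ 2*x + 7)) ∧ ((¬(y > 4 ∧ 2*x ≥ 11)) → (y ≠ x - 2 ∧ y ≠ 2*x - 5)).
Before the if: ((y ≥ 8 ∧ w > -9) → (acc ≠ 5 ∧ 2*acc ≠ w + 1)) ∧ ((¬(y ≥ 8 ∧ w > -9)) → (((y > 4 ∧ 2*x ≥ 11) → (acc ≠ 5 ∧ 2*acc ≠ 2*x + 7)) ∧ ((¬(y > 4 ∧ 2*x ≥ 11)) → (y ≠ x - 2 ∧ y ≠ 2*x - 5))))
Before acc := acc - 5: ((y ≥ 8 ∧ w > -9) → (acc ≠ 10 ∧ 2*acc ≠ w + 11)) ∧ ((¬(y ≥ 8 ∧ w > -9)) → (((y > 4 ∧ 2*x ≥ 11) → (acc ≠ 10 ∧ 2*acc ≠ 2*x + 17)) ∧ ((¬(y > 4 ∧ 2*x ≥ 11)) → (y ≠ x - 2 ∧ y ≠ 2*x - 5))))
The weakest precondition is ((y ≥ 8 ∧ w > -9) → (acc ≠ 10 ∧ 2*acc ≠ w + 11)) ∧ ((¬(y ≥ 8 ∧ w > -9)) → (((y > 4 ∧ 2*x ≥ 11) → (acc ≠ 10 ∧ 2*acc ≠ 2*x + 17)) ∧ ((¬(y > 4 ∧ 2*x ≥ 11)) → (y ≠ x - 2 ∧ y ≠ 2*x - 5)))).
Check whether ((y ≥ 8 ∧ w > -9) → (acc ≠ 10 ∧ 2*acc ≠ w + 11)) ∧ ((¬(y ≥ 8 ∧ w > -9)) → (((y > 4 ∧ 2*x ≥ 11) → (acc ≠ 10 ∧ 2*acc ≠ 2*x + 17)) ∧ ((¬(y > 4 ∧ 2*x ≥ 14)) → (y ≠ x - 2 ∧ y ≠ 2*x - 5)))) implies it.
Every state satisfying the precondition satisfies the weakest precondition: the implication holds.
Answer: valid


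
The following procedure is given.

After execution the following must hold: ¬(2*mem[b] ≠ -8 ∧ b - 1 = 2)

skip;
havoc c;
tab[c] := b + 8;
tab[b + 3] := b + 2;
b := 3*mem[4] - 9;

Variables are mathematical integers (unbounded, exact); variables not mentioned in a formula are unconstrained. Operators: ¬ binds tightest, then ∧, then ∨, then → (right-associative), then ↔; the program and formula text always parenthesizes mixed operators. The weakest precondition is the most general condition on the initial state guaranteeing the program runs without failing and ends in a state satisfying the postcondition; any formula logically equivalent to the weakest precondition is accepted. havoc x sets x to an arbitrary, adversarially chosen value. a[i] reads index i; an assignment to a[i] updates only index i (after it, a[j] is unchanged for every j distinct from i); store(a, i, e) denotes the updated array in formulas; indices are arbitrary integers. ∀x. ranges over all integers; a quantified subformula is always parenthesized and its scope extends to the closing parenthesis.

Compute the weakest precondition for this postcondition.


Working backward. After the program, the postcondition ¬(2*mem[b] ≠ -8 ∧ b - 1 = 2) must hold; in canonical form it is ¬(2*mem[b] ≠ -8 ∧ b = 3).
Before b := 3*mem[4] - 9: ¬(2*mem[3*mem[4] - 9] ≠ -8 ∧ 3*mem[4] = 12)
Before tab[b + 3] := b + 2: ¬(2*mem[3*mem[4] - 9] ≠ -8 ∧ 3*mem[4] = 12)
Before tab[c] := b + 8: ¬(2*mem[3*mem[4] - 9] ≠ -8 ∧ 3*mem[4] = 12)
Before havoc c: ¬(2*mem[3*mem[4] - 9] ≠ -8 ∧ 3*mem[4] = 12)
Before skip: ¬(2*mem[3*mem[4] - 9] ≠ -8 ∧ 3*mem[4] = 12)
Answer: WP = ¬(2*mem[3*mem[4] - 9] ≠ -8 ∧ 3*mem[4] = 12)


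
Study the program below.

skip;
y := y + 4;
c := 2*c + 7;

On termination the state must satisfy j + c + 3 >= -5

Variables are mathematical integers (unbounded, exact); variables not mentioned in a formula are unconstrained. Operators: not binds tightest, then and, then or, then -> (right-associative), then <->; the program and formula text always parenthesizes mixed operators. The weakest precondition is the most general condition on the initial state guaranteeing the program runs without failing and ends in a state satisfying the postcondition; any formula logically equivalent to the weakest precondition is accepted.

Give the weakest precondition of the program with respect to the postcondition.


Working backward. After the program, the postcondition j + c + 3 >= -5 must hold; in canonical form it is c + j >= -8.
Before c := 2*c + 7: 2*c + j >= -15
Before y := y + 4: 2*c + j >= -15
Before skip: 2*c + j >= -15
Answer: WP = 2*c + j >= -15


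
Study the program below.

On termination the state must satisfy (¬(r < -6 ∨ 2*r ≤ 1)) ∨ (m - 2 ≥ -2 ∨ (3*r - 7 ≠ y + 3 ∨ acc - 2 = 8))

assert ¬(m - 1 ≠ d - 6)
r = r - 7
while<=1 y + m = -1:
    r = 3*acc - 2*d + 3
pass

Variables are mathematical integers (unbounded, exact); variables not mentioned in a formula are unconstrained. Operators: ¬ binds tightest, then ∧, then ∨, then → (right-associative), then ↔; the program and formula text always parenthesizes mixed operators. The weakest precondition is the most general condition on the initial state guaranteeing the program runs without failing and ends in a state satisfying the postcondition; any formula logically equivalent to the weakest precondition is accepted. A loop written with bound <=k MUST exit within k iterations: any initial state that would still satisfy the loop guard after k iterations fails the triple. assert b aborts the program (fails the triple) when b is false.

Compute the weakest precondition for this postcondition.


Working backward. After the program, the postcondition (¬(r < -6 ∨ 2*r ≤ 1)) ∨ (m - 2 ≥ -2 ∨ (3*r - 7 ≠ y + 3 ∨ acc - 2 = 8)) must hold; in canonical form it is (¬(r < -6 ∨ 2*r ≤ 1)) ∨ m ≥ 0 ∨ 3*r ≠ y + 10 ∨ acc = 10.
Before skip: (¬(r < -6 ∨ 2*r ≤ 1)) ∨ m ≥ 0 ∨ 3*r ≠ y + 10 ∨ acc = 10
Before the loop (bound <=1), unroll the exhaustion recursion (WP_0 = exit-now case; WP_j = one more guarded iteration, up to j = 1):
  WP_0: (¬(m + y = -1)) ∧ ((¬(r < -6 ∨ 2*r ≤ 1)) ∨ m ≥ 0 ∨ 3*r ≠ y + 10 ∨ acc = 10)
  WP_1: (m + y = -1 → ((¬(m + y = -1)) ∧ ((¬(3*acc < 2*d - 9 ∨ 6*acc ≤ 4*d - 5)) ∨ m ≥ 0 ∨ 9*acc ≠ 6*d + y + 1 ∨ acc = 10))) ∧ ((¬(m + y = -1)) → ((¬(r < -6 ∨ 2*r ≤ 1)) ∨ m ≥ 0 ∨ 3*r ≠ y + 10 ∨ acc = 10))
So before the loop: (m + y = -1 → ((¬(m + y = -1)) ∧ ((¬(3*acc < 2*d - 9 ∨ 6*acc ≤ 4*d - 5)) ∨ m ≥ 0 ∨ 9*acc ≠ 6*d + y + 1 ∨ acc = 10))) ∧ ((¬(m + y = -1)) → ((¬(r < -6 ∨ 2*r ≤ 1)) ∨ m ≥ 0 ∨ 3*r ≠ y + 10 ∨ acc = 10))
Before r := r - 7: (m + y = -1 → ((¬(m + y = -1)) ∧ ((¬(3*acc < 2*d - 9 ∨ 6*acc ≤ 4*d - 5)) ∨ m ≥ 0 ∨ 9*acc ≠ 6*d + y + 1 ∨ acc = 10))) ∧ ((¬(m + y = -1)) → ((¬(r < 1 ∨ 2*r ≤ 15)) ∨ m ≥ 0 ∨ 3*r ≠ y + 31 ∨ acc = 10))
Before assert ¬(m - 1 ≠ d - 6): (¬(m ≠ d - 5)) ∧ (m + y = -1 → ((¬(m + y = -1)) ∧ ((¬(3*acc < 2*d - 9 ∨ 6*acc ≤ 4*d - 5)) ∨ m ≥ 0 ∨ 9*acc ≠ 6*d + y + 1 ∨ acc = 10))) ∧ ((¬(m + y = -1)) → ((¬(r < 1 ∨ 2*r ≤ 15)) ∨ m ≥ 0 ∨ 3*r ≠ y + 31 ∨ acc = 10))
Answer: WP = (¬(m ≠ d - 5)) ∧ (m + y = -1 → ((¬(m + y = -1)) ∧ ((¬(3*acc < 2*d - 9 ∨ 6*acc ≤ 4*d - 5)) ∨ m ≥ 0 ∨ 9*acc ≠ 6*d + y + 1 ∨ acc = 10))) ∧ ((¬(m + y = -1)) → ((¬(r < 1 ∨ 2*r ≤ 15)) ∨ m ≥ 0 ∨ 3*r ≠ y + 31 ∨ acc = 10))


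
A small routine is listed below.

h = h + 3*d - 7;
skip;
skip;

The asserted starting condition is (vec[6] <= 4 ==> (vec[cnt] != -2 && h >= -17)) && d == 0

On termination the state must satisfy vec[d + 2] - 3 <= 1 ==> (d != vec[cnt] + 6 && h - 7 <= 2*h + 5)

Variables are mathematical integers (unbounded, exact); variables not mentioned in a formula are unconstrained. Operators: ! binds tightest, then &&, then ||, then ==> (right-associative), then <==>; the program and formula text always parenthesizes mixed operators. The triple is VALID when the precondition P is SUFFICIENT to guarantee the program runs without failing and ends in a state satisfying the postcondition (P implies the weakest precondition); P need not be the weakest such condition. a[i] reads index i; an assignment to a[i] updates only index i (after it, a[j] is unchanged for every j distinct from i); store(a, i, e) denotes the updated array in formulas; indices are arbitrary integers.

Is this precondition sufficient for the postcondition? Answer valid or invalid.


Working backward. After the program, the postcondition vec[d + 2] - 3 <= 1 ==> (d != vec[cnt] + 6 && h - 7 <= 2*h + 5) must hold; in canonical form it is vec[d + 2] <= 4 ==> (d != vec[cnt] + 6 && h >= -12).
Before skip: vec[d + 2] <= 4 ==> (d != vec[cnt] + 6 && h >= -12)
Before skip: vec[d + 2] <= 4 ==> (d != vec[cnt] + 6 && h >= -12)
Before h := h + 3*d - 7: vec[d + 2] <= 4 ==> (d != vec[cnt] + 6 && 3*d + h >= -5)
The weakest precondition is vec[d + 2] <= 4 ==> (d != vec[cnt] + 6 && 3*d + h >= -5).
Check whether (vec[6] <= 4 ==> (vec[cnt] != -2 && h >= -17)) && d == 0 implies it.
Countermodel: at the initial state cnt = 3, d = 0, h = -6, vec = {[2] = 0, [3] = 4, [6] = 5, elsewhere 4}, the precondition holds but the weakest precondition fails.
Answer: invalid


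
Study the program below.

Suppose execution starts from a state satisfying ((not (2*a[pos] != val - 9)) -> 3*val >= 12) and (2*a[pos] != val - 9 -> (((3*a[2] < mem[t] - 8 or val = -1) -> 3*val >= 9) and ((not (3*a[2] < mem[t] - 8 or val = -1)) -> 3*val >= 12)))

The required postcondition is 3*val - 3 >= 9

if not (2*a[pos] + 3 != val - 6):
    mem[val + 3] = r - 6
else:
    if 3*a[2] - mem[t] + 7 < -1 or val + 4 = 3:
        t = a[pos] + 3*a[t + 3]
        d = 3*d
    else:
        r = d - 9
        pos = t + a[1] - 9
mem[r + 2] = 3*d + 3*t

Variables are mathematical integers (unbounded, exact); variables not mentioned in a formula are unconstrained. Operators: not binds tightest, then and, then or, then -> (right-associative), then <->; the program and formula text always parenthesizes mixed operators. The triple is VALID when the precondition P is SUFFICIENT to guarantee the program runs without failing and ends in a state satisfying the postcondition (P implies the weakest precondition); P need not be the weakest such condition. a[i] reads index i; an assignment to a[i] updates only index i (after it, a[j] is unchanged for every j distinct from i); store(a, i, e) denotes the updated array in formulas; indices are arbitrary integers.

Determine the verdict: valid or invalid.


Working backward. After the program, the postcondition 3*val - 3 >= 9 must hold; in canonical form it is 3*val >= 12.
Before mem[r + 2] := 3*d + 3*t: 3*val >= 12
Then branch requires 3*val >= 12; else branch requires ((3*a[2] < mem[t] - 8 or val = -1) -> 3*val >= 12) and ((not (3*a[2] < mem[t] - 8 or val = -1)) -> 3*val >= 12).
Before the if: ((not (2*a[pos] != val - 9)) -> 3*val >= 12) and (2*a[pos] != val - 9 -> (((3*a[2] < mem[t] - 8 or val = -1) -> 3*val >= 12) and ((not (3*a[2] < mem[t] - 8 or val = -1)) -> 3*val >= 12)))
The weakest precondition is ((not (2*a[pos] != val - 9)) -> 3*val >= 12) and (2*a[pos] != val - 9 -> (((3*a[2] < mem[t] - 8 or val = -1) -> 3*val >= 12) and ((not (3*a[2] < mem[t] - 8 or val = -1)) -> 3*val >= 12))).
Check whether ((not (2*a[pos] != val - 9)) -> 3*val >= 12) and (2*a[pos] != val - 9 -> (((3*a[2] < mem[t] - 8 or val = -1) -> 3*val >= 9) and ((not (3*a[2] < mem[t] - 8 or val = -1)) -> 3*val >= 12))) implies it.
Countermodel: at the initial state a = {[0] = -4, [2] = -4, elsewhere -4}, mem = {[0] = -3, [2] = -3, elsewhere -3}, pos = 0, t = 0, val = 3, the precondition holds but the weakest precondition fails.
Answer: invalid
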